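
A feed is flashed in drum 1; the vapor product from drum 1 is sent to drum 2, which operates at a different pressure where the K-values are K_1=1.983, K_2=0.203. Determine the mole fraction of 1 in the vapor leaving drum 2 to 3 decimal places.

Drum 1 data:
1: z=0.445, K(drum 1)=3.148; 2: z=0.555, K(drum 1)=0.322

y_1 (drum 2) = 0.888

Drum 1:
Material balance + equilibrium reduce to Σ zᵢ(Kᵢ−1)/(1+ψ₁(Kᵢ−1)) = 0.
Check two-phase: ΣzᵢKᵢ = 1.580 > 1 and Σzᵢ/Kᵢ = 1.865 > 1, so g(0) = 0.580 > 0 and g(1) = -0.865 < 0.
Binary case is linear: z₁(K₁−1)(1+ψ₁(K₂−1)) + z₂(K₂−1)(1+ψ₁(K₁−1)) = 0
⇒ ψ₁ = [z₁(K₁−1)+z₂(K₂−1)] / [−(K₁−1)(K₂−1)] = 0.5796/1.4563 = 0.398
Drum-1 compositions:
  1: x = 0.240, y = 0.755
  2: x = 0.760, y = 0.245
Drum-2 feed = drum-1 vapor: z₂ = (0.7553, 0.2447).
Drum 2:
Material balance + equilibrium reduce to Σ zᵢ(Kᵢ−1)/(1+ψ₂(Kᵢ−1)) = 0.
Feasibility: ΣzᵢKᵢ = 1.547, Σzᵢ/Kᵢ = 1.587 — both > 1, two phases present.
Binary case is linear: z₁(K₁−1)(1+ψ₂(K₂−1)) + z₂(K₂−1)(1+ψ₂(K₁−1)) = 0
⇒ ψ₂ = [z₁(K₁−1)+z₂(K₂−1)] / [−(K₁−1)(K₂−1)] = 0.5473/0.7835 = 0.699
  1: x = 0.448, y = 0.888
  2: x = 0.552, y = 0.112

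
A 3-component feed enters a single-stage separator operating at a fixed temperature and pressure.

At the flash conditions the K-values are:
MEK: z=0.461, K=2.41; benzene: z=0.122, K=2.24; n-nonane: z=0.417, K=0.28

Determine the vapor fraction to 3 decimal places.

ψ = 0.506

Rachford–Rice: g(ψ) = Σ zᵢ(Kᵢ−1)/(1+ψ(Kᵢ−1)) = 0.
g(0) = ΣzᵢKᵢ − 1 = 0.501 and g(1) = 1 − Σzᵢ/Kᵢ = -0.735, so a root lies in (0, 1).
Newton–Raphson from ψ = 0.5:
  ψ = 0.500: g = 0.0055, g' = -0.915 → ψ = 0.506
Converged at ψ = 0.506.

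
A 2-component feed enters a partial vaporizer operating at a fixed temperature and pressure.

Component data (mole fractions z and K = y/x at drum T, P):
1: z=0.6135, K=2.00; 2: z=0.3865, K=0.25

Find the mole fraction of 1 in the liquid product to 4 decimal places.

Binary case is linear: z₁(K₁−1)(1+V/F(K₂−1)) + z₂(K₂−1)(1+V/F(K₁−1)) = 0
⇒ V/F = [z₁(K₁−1)+z₂(K₂−1)] / [−(K₁−1)(K₂−1)] = 0.32363/0.75000 = 0.4315
Compositions from xᵢ = zᵢ/(1+V/F(Kᵢ−1)), yᵢ = Kᵢxᵢ:
  1: x = 0.4286, y = 0.8571
  2: x = 0.5714, y = 0.1429

x_1 = 0.4286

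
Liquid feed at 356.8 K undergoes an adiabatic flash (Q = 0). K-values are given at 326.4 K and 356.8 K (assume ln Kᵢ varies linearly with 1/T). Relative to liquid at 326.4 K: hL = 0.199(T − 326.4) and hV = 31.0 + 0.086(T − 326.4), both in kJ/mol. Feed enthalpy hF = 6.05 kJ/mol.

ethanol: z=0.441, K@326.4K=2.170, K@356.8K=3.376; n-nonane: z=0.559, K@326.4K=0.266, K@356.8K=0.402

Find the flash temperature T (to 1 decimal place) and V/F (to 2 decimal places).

T = 329.7 K, V/F = 0.18

Adiabatic flash: solve Rachford–Rice at each trial T, then check hF = ψ·hV(T) + (1−ψ)·hL(T).
  T = 326.4 K: K = (2.170, 0.266), RR gives ψ = 0.123, H_out = 3.814 kJ/mol
  T = 356.8 K: K = (3.376, 0.402), RR gives ψ = 0.502, H_out = 19.892 kJ/mol
  T = 341.6 K: K = (2.733, 0.330), RR gives ψ = 0.336, H_out = 12.856 kJ/mol
  T = 334.0 K: K = (2.442, 0.297), RR gives ψ = 0.240, H_out = 8.735 kJ/mol
  T = 330.2 K: K = (2.303, 0.281), RR gives ψ = 0.185, H_out = 6.403 kJ/mol
  T = 328.3 K: K = (2.236, 0.274), RR gives ψ = 0.155, H_out = 5.145 kJ/mol
Linear interpolation between T = 328.3 (H_out = 5.145) and T = 330.2 (H_out = 6.403) on hF = 6.05 gives T ≈ 329.7 K, at which ψ = 0.18.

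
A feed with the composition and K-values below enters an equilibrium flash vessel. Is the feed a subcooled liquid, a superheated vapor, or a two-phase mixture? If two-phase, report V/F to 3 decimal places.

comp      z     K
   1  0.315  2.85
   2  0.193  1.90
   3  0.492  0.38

ΣzᵢKᵢ = 1.451; Σzᵢ/Kᵢ = 1.507.
Both exceed 1, so a two-phase solution exists.
Rachford–Rice: g(ψ) = Σ zᵢ(Kᵢ−1)/(1+ψ(Kᵢ−1)) = 0.
Newton iteration, ψ⁰ = 0.5:
  ψ = 0.500: g = -0.0196, g' = -0.763 → ψ = 0.474
Converged at ψ = 0.474.

two-phase, V/F = 0.474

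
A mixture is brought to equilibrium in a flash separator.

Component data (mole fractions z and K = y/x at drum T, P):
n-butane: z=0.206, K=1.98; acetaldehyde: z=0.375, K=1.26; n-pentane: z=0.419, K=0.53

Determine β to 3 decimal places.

β = 0.365

Material balance + equilibrium reduce to Σ zᵢ(Kᵢ−1)/(1+β(Kᵢ−1)) = 0.
Check two-phase: ΣzᵢKᵢ = 1.102 > 1 and Σzᵢ/Kᵢ = 1.192 > 1, so g(0) = 0.102 > 0 and g(1) = -0.192 < 0.
Newton iteration, β⁰ = 0.5:
  β = 0.500: g = -0.0357, g' = -0.267 → β = 0.367
  β = 0.367: g = -0.0004, g' = -0.263 → β = 0.365
Converged at β = 0.365.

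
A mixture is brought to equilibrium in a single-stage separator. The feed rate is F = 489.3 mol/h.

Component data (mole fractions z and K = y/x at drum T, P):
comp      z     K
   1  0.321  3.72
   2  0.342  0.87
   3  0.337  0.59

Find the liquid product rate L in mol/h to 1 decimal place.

L = 71.3 mol/h

Let ψ = V/F and solve Σ zᵢ(Kᵢ−1)/(1+ψ(Kᵢ−1)) = 0.
g(0) = ΣzᵢKᵢ − 1 = 0.690 and g(1) = 1 − Σzᵢ/Kᵢ = -0.051, so a root lies in (0, 1).
Newton–Raphson from ψ = 0.5:
  ψ = 0.500: g = 0.1486, g' = -0.523 → ψ = 0.784
  ψ = 0.784: g = 0.0255, g' = -0.372 → ψ = 0.853
  ψ = 0.853: g = 0.0006, g' = -0.357 → ψ = 0.854
Converged at ψ = 0.854.
Then V = ψ·F = 0.8544·489.3 = 418.0 mol/h and L = F − V = 71.3 mol/h.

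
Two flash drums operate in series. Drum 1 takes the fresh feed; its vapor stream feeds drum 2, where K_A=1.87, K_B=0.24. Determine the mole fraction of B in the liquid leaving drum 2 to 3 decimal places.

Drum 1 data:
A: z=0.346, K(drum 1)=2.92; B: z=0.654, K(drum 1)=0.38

x_B (drum 2) = 0.534

Drum 1:
Material balance + equilibrium reduce to Σ zᵢ(Kᵢ−1)/(1+ψ₁(Kᵢ−1)) = 0.
Check two-phase: ΣzᵢKᵢ = 1.259 > 1 and Σzᵢ/Kᵢ = 1.840 > 1, so g(0) = 0.259 > 0 and g(1) = -0.840 < 0.
Binary case is linear: z₁(K₁−1)(1+ψ₁(K₂−1)) + z₂(K₂−1)(1+ψ₁(K₁−1)) = 0
⇒ ψ₁ = [z₁(K₁−1)+z₂(K₂−1)] / [−(K₁−1)(K₂−1)] = 0.2588/1.1904 = 0.217
Drum-1 compositions:
  A: x = 0.244, y = 0.713
  B: x = 0.756, y = 0.287
Drum-2 feed = drum-1 vapor: z₂ = (0.7128, 0.2872).
Drum 2:
Rachford–Rice: g(ψ₂) = Σ zᵢ(Kᵢ−1)/(1+ψ₂(Kᵢ−1)) = 0.
Check two-phase: ΣzᵢKᵢ = 1.402 > 1 and Σzᵢ/Kᵢ = 1.578 > 1, so g(0) = 0.402 > 0 and g(1) = -0.578 < 0.
Binary case is linear: z₁(K₁−1)(1+ψ₂(K₂−1)) + z₂(K₂−1)(1+ψ₂(K₁−1)) = 0
⇒ ψ₂ = [z₁(K₁−1)+z₂(K₂−1)] / [−(K₁−1)(K₂−1)] = 0.4018/0.6612 = 0.608
  A: x = 0.466, y = 0.872
  B: x = 0.534, y = 0.128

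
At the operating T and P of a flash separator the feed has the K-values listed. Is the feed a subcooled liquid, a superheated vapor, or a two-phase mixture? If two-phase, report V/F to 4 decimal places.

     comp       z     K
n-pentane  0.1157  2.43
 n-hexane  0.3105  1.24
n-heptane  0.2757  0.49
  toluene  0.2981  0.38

subcooled liquid

ΣzᵢKᵢ = 0.9145; Σzᵢ/Kᵢ = 1.6451.
Since ΣzᵢKᵢ < 1 the mixture is below its bubble point — single liquid phase.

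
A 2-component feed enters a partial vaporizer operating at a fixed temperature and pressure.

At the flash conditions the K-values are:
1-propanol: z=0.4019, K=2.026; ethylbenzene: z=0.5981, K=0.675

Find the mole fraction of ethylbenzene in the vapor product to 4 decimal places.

y_ethylbenzene = 0.5126

Material balance + equilibrium reduce to Σ zᵢ(Kᵢ−1)/(1+ψ(Kᵢ−1)) = 0.
g(0) = ΣzᵢKᵢ − 1 = 0.2180 and g(1) = 1 − Σzᵢ/Kᵢ = -0.0844, so a root lies in (0, 1).
Binary case is linear: z₁(K₁−1)(1+ψ(K₂−1)) + z₂(K₂−1)(1+ψ(K₁−1)) = 0
⇒ ψ = [z₁(K₁−1)+z₂(K₂−1)] / [−(K₁−1)(K₂−1)] = 0.21797/0.33345 = 0.6537
Compositions from xᵢ = zᵢ/(1+ψ(Kᵢ−1)), yᵢ = Kᵢxᵢ:
  1-propanol: x = 0.2406, y = 0.4874
  ethylbenzene: x = 0.7594, y = 0.5126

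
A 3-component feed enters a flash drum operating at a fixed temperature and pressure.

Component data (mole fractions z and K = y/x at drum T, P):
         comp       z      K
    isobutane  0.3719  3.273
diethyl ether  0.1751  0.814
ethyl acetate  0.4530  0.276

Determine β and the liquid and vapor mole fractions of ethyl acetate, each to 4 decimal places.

Newton iteration, β⁰ = 0.5:
  β = 0.5000: g = -0.15431, g' = -1.0117 → β = 0.3475
  β = 0.3475: g = -0.00073, g' = -1.0306 → β = 0.3468
Converged at β = 0.3468.
Compositions from xᵢ = zᵢ/(1+β(Kᵢ−1)), yᵢ = Kᵢxᵢ:
  isobutane: x = 0.2080, y = 0.6807
  diethyl ether: x = 0.1872, y = 0.1524
  ethyl acetate: x = 0.6049, y = 0.1669

β = 0.3468, x_ethyl acetate = 0.6049, y_ethyl acetate = 0.1669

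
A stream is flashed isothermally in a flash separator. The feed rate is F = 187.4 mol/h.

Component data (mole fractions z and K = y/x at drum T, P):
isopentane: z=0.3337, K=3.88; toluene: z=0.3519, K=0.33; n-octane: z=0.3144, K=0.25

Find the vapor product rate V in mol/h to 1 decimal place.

Material balance + equilibrium reduce to Σ zᵢ(Kᵢ−1)/(1+ψ(Kᵢ−1)) = 0.
g(0) = ΣzᵢKᵢ − 1 = 0.4895 and g(1) = 1 − Σzᵢ/Kᵢ = -1.4100, so a root lies in (0, 1).
Newton iteration, ψ⁰ = 0.5:
  ψ = 0.5000: g = -0.33795, g' = -1.2748 → ψ = 0.2349
  ψ = 0.2349: g = 0.00720, g' = -1.4678 → ψ = 0.2398
Converged at ψ = 0.2398.
Then V = ψ·F = 0.2398·187.4 = 44.9 mol/h and L = F − V = 142.5 mol/h.

V = 44.9 mol/h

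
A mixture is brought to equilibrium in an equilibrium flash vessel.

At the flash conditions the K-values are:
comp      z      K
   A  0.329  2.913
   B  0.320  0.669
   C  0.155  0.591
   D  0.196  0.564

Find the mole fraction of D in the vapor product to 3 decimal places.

y_D = 0.142

Material balance + equilibrium reduce to Σ zᵢ(Kᵢ−1)/(1+V/F(Kᵢ−1)) = 0.
Check two-phase: ΣzᵢKᵢ = 1.375 > 1 and Σzᵢ/Kᵢ = 1.201 > 1, so g(0) = 0.375 > 0 and g(1) = -0.201 < 0.
Iterate (Newton) starting at V/F = 0.5:
  V/F = 0.500: g = 0.0058, g' = -0.467 → V/F = 0.512
Converged at V/F = 0.512.
Compositions from xᵢ = zᵢ/(1+V/F(Kᵢ−1)), yᵢ = Kᵢxᵢ:
  A: x = 0.166, y = 0.484
  B: x = 0.385, y = 0.258
  C: x = 0.196, y = 0.116
  D: x = 0.252, y = 0.142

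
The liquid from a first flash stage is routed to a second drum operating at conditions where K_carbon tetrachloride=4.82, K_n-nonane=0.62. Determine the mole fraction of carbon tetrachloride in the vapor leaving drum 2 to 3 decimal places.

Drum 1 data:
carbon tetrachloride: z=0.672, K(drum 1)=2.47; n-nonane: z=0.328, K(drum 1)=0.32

y_carbon tetrachloride (drum 2) = 0.436

Drum 1:
Material balance + equilibrium reduce to Σ zᵢ(Kᵢ−1)/(1+ψ₁(Kᵢ−1)) = 0.
g(0) = ΣzᵢKᵢ − 1 = 0.765 and g(1) = 1 − Σzᵢ/Kᵢ = -0.297, so a root lies in (0, 1).
Newton iteration, ψ₁⁰ = 0.5:
  ψ₁ = 0.500: g = 0.2314, g' = -0.831 → ψ₁ = 0.779
  ψ₁ = 0.779: g = -0.0134, g' = -1.001 → ψ₁ = 0.765
Converged at ψ₁ = 0.765.
Drum-1 compositions:
  carbon tetrachloride: x = 0.316, y = 0.781
  n-nonane: x = 0.684, y = 0.219
Drum-2 feed = drum-1 liquid: z₂ = (0.3163, 0.6837).
Drum 2:
Material balance + equilibrium reduce to Σ zᵢ(Kᵢ−1)/(1+ψ₂(Kᵢ−1)) = 0.
g(0) = ΣzᵢKᵢ − 1 = 0.948 and g(1) = 1 − Σzᵢ/Kᵢ = -0.168, so a root lies in (0, 1).
Binary case is linear: z₁(K₁−1)(1+ψ₂(K₂−1)) + z₂(K₂−1)(1+ψ₂(K₁−1)) = 0
⇒ ψ₂ = [z₁(K₁−1)+z₂(K₂−1)] / [−(K₁−1)(K₂−1)] = 0.9484/1.4516 = 0.653
  carbon tetrachloride: x = 0.090, y = 0.436
  n-nonane: x = 0.910, y = 0.564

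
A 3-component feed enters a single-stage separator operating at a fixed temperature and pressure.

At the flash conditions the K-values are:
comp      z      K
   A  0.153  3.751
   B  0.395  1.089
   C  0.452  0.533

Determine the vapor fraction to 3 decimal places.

ψ = 0.342

Rachford–Rice: g(ψ) = Σ zᵢ(Kᵢ−1)/(1+ψ(Kᵢ−1)) = 0.
Check two-phase: ΣzᵢKᵢ = 1.245 > 1 and Σzᵢ/Kᵢ = 1.252 > 1, so g(0) = 0.245 > 0 and g(1) = -0.252 < 0.
Newton–Raphson from ψ = 0.65:
  ψ = 0.650: g = -0.1189, g' = -0.355 → ψ = 0.315
  ψ = 0.315: g = 0.0122, g' = -0.471 → ψ = 0.341
  ψ = 0.341: g = 0.0003, g' = -0.451 → ψ = 0.342
Converged at ψ = 0.342.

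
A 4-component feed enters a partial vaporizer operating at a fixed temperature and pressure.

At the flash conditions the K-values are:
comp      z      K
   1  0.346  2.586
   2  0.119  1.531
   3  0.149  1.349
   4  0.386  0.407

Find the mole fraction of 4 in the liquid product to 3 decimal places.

Material balance + equilibrium reduce to Σ zᵢ(Kᵢ−1)/(1+V/F(Kᵢ−1)) = 0.
Check two-phase: ΣzᵢKᵢ = 1.435 > 1 and Σzᵢ/Kᵢ = 1.270 > 1, so g(0) = 0.435 > 0 and g(1) = -0.270 < 0.
Newton iteration, V/F⁰ = 0.5:
  V/F = 0.500: g = 0.0749, g' = -0.579 → V/F = 0.629
  V/F = 0.629: g = -0.0005, g' = -0.595 → V/F = 0.628
Converged at V/F = 0.628.
Compositions from xᵢ = zᵢ/(1+V/F(Kᵢ−1)), yᵢ = Kᵢxᵢ:
  1: x = 0.173, y = 0.448
  2: x = 0.089, y = 0.137
  3: x = 0.122, y = 0.165
  4: x = 0.615, y = 0.250

x_4 = 0.615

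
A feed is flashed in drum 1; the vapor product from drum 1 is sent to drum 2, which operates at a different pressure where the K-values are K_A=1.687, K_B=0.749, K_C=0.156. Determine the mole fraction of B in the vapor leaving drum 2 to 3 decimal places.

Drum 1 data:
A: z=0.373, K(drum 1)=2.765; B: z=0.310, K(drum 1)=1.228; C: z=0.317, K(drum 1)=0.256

y_B (drum 2) = 0.285

Drum 1:
Newton iteration, ψ₁⁰ = 0.32:
  ψ₁ = 0.320: g = 0.1771, g' = -0.791 → ψ₁ = 0.544
  ψ₁ = 0.544: g = 0.0026, g' = -0.810 → ψ₁ = 0.547
Converged at ψ₁ = 0.547.
Drum-1 compositions:
  A: x = 0.190, y = 0.525
  B: x = 0.276, y = 0.338
  C: x = 0.535, y = 0.137
Drum-2 feed = drum-1 vapor: z₂ = (0.5247, 0.3385, 0.1369).
Drum 2:
Rachford–Rice: g(ψ₂) = Σ zᵢ(Kᵢ−1)/(1+ψ₂(Kᵢ−1)) = 0.
Check two-phase: ΣzᵢKᵢ = 1.160 > 1 and Σzᵢ/Kᵢ = 1.640 > 1, so g(0) = 0.160 > 0 and g(1) = -0.640 < 0.
Newton iteration, ψ₂⁰ = 0.4:
  ψ₂ = 0.400: g = 0.0139, g' = -0.401 → ψ₂ = 0.435
  ψ₂ = 0.435: g = -0.0003, g' = -0.417 → ψ₂ = 0.434
Converged at ψ₂ = 0.434.
  A: x = 0.404, y = 0.682
  B: x = 0.380, y = 0.285
  C: x = 0.216, y = 0.034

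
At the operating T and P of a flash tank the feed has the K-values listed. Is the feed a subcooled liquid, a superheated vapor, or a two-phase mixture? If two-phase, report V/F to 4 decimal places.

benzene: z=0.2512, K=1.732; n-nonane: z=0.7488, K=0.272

subcooled liquid

ΣzᵢKᵢ = 0.6388; Σzᵢ/Kᵢ = 2.8980.
Since ΣzᵢKᵢ < 1 the mixture is below its bubble point — single liquid phase.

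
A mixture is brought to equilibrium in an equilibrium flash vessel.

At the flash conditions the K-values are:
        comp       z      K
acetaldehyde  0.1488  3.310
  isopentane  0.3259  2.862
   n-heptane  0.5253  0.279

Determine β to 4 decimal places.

β = 0.3949

Rachford–Rice: g(β) = Σ zᵢ(Kᵢ−1)/(1+β(Kᵢ−1)) = 0.
Feasibility: ΣzᵢKᵢ = 1.5718, Σzᵢ/Kᵢ = 2.0416 — both > 1, two phases present.
Newton–Raphson from β = 0.5:
  β = 0.5000: g = -0.11849, g' = -1.1417 → β = 0.3962
  β = 0.3962: g = -0.00154, g' = -1.1258 → β = 0.3949
Converged at β = 0.3949.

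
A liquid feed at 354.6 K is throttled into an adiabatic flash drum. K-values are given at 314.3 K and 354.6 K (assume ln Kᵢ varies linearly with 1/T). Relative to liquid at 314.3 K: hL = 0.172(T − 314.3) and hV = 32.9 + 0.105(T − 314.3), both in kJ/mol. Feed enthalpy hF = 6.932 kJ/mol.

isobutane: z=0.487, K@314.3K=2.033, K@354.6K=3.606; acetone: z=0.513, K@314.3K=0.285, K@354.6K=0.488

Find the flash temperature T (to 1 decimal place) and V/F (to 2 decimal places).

Adiabatic flash: solve Rachford–Rice at each trial T, then check hF = ψ·hV(T) + (1−ψ)·hL(T).
  T = 314.3 K: K = (2.033, 0.285), RR gives ψ = 0.185, H_out = 6.070 kJ/mol
  T = 354.6 K: K = (3.606, 0.488), RR gives ψ = 0.754, H_out = 29.712 kJ/mol
  T = 334.5 K: K = (2.757, 0.379), RR gives ψ = 0.493, H_out = 19.012 kJ/mol
  T = 324.4 K: K = (2.379, 0.330), RR gives ψ = 0.355, H_out = 13.177 kJ/mol
  T = 319.4 K: K = (2.203, 0.307), RR gives ψ = 0.277, H_out = 9.891 kJ/mol
  T = 316.9 K: K = (2.119, 0.296), RR gives ψ = 0.234, H_out = 8.090 kJ/mol
  T = 315.6 K: K = (2.076, 0.291), RR gives ψ = 0.210, H_out = 7.101 kJ/mol
Linear interpolation between T = 314.3 (H_out = 6.070) and T = 315.6 (H_out = 7.101) on hF = 6.932 gives T ≈ 315.4 K, at which ψ = 0.21.

T = 315.4 K, V/F = 0.21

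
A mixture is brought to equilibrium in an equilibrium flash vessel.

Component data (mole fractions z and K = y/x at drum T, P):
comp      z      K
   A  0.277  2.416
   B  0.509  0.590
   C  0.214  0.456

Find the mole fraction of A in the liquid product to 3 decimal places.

x_A = 0.241

Rachford–Rice: g(V/F) = Σ zᵢ(Kᵢ−1)/(1+V/F(Kᵢ−1)) = 0.
Check two-phase: ΣzᵢKᵢ = 1.067 > 1 and Σzᵢ/Kᵢ = 1.447 > 1, so g(0) = 0.067 > 0 and g(1) = -0.447 < 0.
Newton iteration, V/F⁰ = 0.5:
  V/F = 0.500: g = -0.1928, g' = -0.445 → V/F = 0.067
  V/F = 0.067: g = 0.0228, g' = -0.622 → V/F = 0.104
  V/F = 0.104: g = 0.0007, g' = -0.587 → V/F = 0.105
Converged at V/F = 0.105.
Compositions from xᵢ = zᵢ/(1+V/F(Kᵢ−1)), yᵢ = Kᵢxᵢ:
  A: x = 0.241, y = 0.583
  B: x = 0.532, y = 0.314
  C: x = 0.227, y = 0.103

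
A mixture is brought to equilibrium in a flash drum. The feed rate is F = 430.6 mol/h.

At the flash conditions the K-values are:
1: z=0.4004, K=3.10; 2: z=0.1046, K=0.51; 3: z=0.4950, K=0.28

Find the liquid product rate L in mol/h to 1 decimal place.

Material balance + equilibrium reduce to Σ zᵢ(Kᵢ−1)/(1+V/F(Kᵢ−1)) = 0.
Feasibility: ΣzᵢKᵢ = 1.4332, Σzᵢ/Kᵢ = 2.1021 — both > 1, two phases present.
Newton iteration, V/F⁰ = 0.5:
  V/F = 0.5000: g = -0.21460, g' = -1.0907 → V/F = 0.3033
  V/F = 0.3033: g = -0.00245, g' = -1.1137 → V/F = 0.3011
Converged at V/F = 0.3011.
Then V = V/F·F = 0.3011·430.6 = 129.6 mol/h and L = F − V = 301.0 mol/h.

L = 301.0 mol/h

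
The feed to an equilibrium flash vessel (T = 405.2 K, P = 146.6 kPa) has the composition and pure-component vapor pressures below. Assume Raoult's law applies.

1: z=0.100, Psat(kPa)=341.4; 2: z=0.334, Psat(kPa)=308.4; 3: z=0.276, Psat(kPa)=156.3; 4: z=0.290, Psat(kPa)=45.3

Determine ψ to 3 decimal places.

ψ = 0.551

Raoult's law: Kᵢ = Pᵢˢᵃᵗ/P = Pᵢˢᵃᵗ/146.6.
  K_1 = 341.4/146.6 = 2.32879, K_2 = 308.4/146.6 = 2.10368, K_3 = 156.3/146.6 = 1.06617, K_4 = 45.3/146.6 = 0.30900
Material balance + equilibrium reduce to Σ zᵢ(Kᵢ−1)/(1+ψ(Kᵢ−1)) = 0.
g(0) = ΣzᵢKᵢ − 1 = 0.319 and g(1) = 1 − Σzᵢ/Kᵢ = -0.399, so a root lies in (0, 1).
Newton iteration, ψ⁰ = 0.51:
  ψ = 0.510: g = 0.0233, g' = -0.561 → ψ = 0.552
  ψ = 0.552: g = -0.0004, g' = -0.579 → ψ = 0.551
Converged at ψ = 0.551.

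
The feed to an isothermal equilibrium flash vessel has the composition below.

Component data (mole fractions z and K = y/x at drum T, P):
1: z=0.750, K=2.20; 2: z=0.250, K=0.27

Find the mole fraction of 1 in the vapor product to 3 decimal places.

Newton iteration, V/F⁰ = 0.5:
  V/F = 0.500: g = 0.2751, g' = -0.752 → V/F = 0.866
  V/F = 0.866: g = -0.0544, g' = -1.243 → V/F = 0.822
  V/F = 0.822: g = -0.0031, g' = -1.106 → V/F = 0.819
Converged at V/F = 0.819.
Compositions from xᵢ = zᵢ/(1+V/F(Kᵢ−1)), yᵢ = Kᵢxᵢ:
  1: x = 0.378, y = 0.832
  2: x = 0.622, y = 0.168

y_1 = 0.832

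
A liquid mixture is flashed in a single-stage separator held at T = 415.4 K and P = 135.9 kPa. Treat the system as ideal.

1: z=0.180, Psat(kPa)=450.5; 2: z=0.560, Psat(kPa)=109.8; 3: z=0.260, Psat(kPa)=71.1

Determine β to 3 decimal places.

Raoult's law: Kᵢ = Pᵢˢᵃᵗ/P = Pᵢˢᵃᵗ/135.9.
  K_1 = 450.5/135.9 = 3.31494, K_2 = 109.8/135.9 = 0.80795, K_3 = 71.1/135.9 = 0.52318
Material balance + equilibrium reduce to Σ zᵢ(Kᵢ−1)/(1+β(Kᵢ−1)) = 0.
g(0) = ΣzᵢKᵢ − 1 = 0.185 and g(1) = 1 − Σzᵢ/Kᵢ = -0.244, so a root lies in (0, 1).
Newton–Raphson from β = 0.5:
  β = 0.500: g = -0.0886, g' = -0.334 → β = 0.235
  β = 0.235: g = 0.0176, g' = -0.502 → β = 0.270
  β = 0.270: g = 0.0007, g' = -0.466 → β = 0.271
Converged at β = 0.271.

β = 0.271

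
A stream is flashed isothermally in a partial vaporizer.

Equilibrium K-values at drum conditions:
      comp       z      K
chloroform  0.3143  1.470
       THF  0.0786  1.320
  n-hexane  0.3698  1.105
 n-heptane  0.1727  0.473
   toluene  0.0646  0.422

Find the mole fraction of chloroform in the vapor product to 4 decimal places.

y_chloroform = 0.3725

Rachford–Rice: g(ψ) = Σ zᵢ(Kᵢ−1)/(1+ψ(Kᵢ−1)) = 0.
g(0) = ΣzᵢKᵢ − 1 = 0.0834 and g(1) = 1 − Σzᵢ/Kᵢ = -0.1262, so a root lies in (0, 1).
Newton–Raphson from ψ = 0.5:
  ψ = 0.5000: g = 0.00210, g' = -0.1863 → ψ = 0.5113
  ψ = 0.5113: g = -0.00001, g' = -0.1881 → ψ = 0.5112
Converged at ψ = 0.5112.
Compositions from xᵢ = zᵢ/(1+ψ(Kᵢ−1)), yᵢ = Kᵢxᵢ:
  chloroform: x = 0.2534, y = 0.3725
  THF: x = 0.0675, y = 0.0892
  n-hexane: x = 0.3510, y = 0.3878
  n-heptane: x = 0.2364, y = 0.1118
  toluene: x = 0.0917, y = 0.0387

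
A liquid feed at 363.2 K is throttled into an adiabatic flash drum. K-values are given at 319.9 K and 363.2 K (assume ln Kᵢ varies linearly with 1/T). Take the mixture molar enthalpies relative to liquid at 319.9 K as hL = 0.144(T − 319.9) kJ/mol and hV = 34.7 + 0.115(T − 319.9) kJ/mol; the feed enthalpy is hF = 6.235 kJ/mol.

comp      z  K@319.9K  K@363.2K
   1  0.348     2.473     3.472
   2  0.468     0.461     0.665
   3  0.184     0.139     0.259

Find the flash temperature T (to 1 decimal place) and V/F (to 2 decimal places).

Adiabatic flash: solve Rachford–Rice at each trial T, then check hF = ψ·hV(T) + (1−ψ)·hL(T).
  T = 319.9 K: K = (2.473, 0.461, 0.139), RR gives ψ = 0.108, H_out = 3.737 kJ/mol
  T = 363.2 K: K = (3.472, 0.665, 0.259), RR gives ψ = 0.473, H_out = 22.070 kJ/mol
  T = 341.5 K: K = (2.961, 0.560, 0.193), RR gives ψ = 0.296, H_out = 13.195 kJ/mol
  T = 330.7 K: K = (2.714, 0.510, 0.165), RR gives ψ = 0.206, H_out = 8.637 kJ/mol
  T = 325.3 K: K = (2.593, 0.485, 0.152), RR gives ψ = 0.158, H_out = 6.245 kJ/mol
  T = 322.6 K: K = (2.533, 0.473, 0.145), RR gives ψ = 0.133, H_out = 5.008 kJ/mol
  T = 324.0 K: K = (2.564, 0.479, 0.148), RR gives ψ = 0.146, H_out = 5.653 kJ/mol
Linear interpolation between T = 324.0 (H_out = 5.653) and T = 325.3 (H_out = 6.245) on hF = 6.235 gives T ≈ 325.3 K, at which ψ = 0.16.

T = 325.3 K, V/F = 0.16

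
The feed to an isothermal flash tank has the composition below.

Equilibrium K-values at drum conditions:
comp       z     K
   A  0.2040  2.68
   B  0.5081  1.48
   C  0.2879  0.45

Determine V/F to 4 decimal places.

Material balance + equilibrium reduce to Σ zᵢ(Kᵢ−1)/(1+V/F(Kᵢ−1)) = 0.
Feasibility: ΣzᵢKᵢ = 1.4283, Σzᵢ/Kᵢ = 1.0592 — both > 1, two phases present.
Newton–Raphson from V/F = 0.5:
  V/F = 0.5000: g = 0.16454, g' = -0.4119 → V/F = 0.8995
  V/F = 0.8995: g = -0.00655, g' = -0.4895 → V/F = 0.8861
  V/F = 0.8861: g = -0.00005, g' = -0.4820 → V/F = 0.8860
Converged at V/F = 0.8860.

V/F = 0.8860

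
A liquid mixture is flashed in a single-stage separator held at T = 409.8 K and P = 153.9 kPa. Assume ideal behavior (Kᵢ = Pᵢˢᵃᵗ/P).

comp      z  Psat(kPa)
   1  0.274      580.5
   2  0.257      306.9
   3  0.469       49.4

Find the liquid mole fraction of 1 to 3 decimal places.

Raoult's law: Kᵢ = Pᵢˢᵃᵗ/P = Pᵢˢᵃᵗ/153.9.
  K_1 = 580.5/153.9 = 3.77193, K_2 = 306.9/153.9 = 1.99415, K_3 = 49.4/153.9 = 0.32099
Rachford–Rice: g(β) = Σ zᵢ(Kᵢ−1)/(1+β(Kᵢ−1)) = 0.
Feasibility: ΣzᵢKᵢ = 1.697, Σzᵢ/Kᵢ = 1.663 — both > 1, two phases present.
Iterate (Newton) starting at β = 0.33:
  β = 0.330: g = 0.1786, g' = -1.077 → β = 0.496
  β = 0.496: g = 0.0110, g' = -0.979 → β = 0.507
Converged at β = 0.507.
Compositions from xᵢ = zᵢ/(1+β(Kᵢ−1)), yᵢ = Kᵢxᵢ:
  1: x = 0.114, y = 0.430
  2: x = 0.171, y = 0.341
  3: x = 0.715, y = 0.230

x_1 = 0.114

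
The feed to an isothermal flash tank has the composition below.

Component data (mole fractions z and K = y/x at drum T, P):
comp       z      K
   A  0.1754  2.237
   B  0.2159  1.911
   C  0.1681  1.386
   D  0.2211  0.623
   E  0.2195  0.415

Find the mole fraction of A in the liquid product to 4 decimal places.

x_A = 0.1009

Material balance + equilibrium reduce to Σ zᵢ(Kᵢ−1)/(1+ψ(Kᵢ−1)) = 0.
Feasibility: ΣzᵢKᵢ = 1.2668, Σzᵢ/Kᵢ = 1.1965 — both > 1, two phases present.
Iterate (Newton) starting at ψ = 0.69:
  ψ = 0.6900: g = -0.03892, g' = -0.4299 → ψ = 0.5995
  ψ = 0.5995: g = -0.00097, g' = -0.4106 → ψ = 0.5971
Converged at ψ = 0.5971.
Compositions from xᵢ = zᵢ/(1+ψ(Kᵢ−1)), yᵢ = Kᵢxᵢ:
  A: x = 0.1009, y = 0.2257
  B: x = 0.1398, y = 0.2672
  C: x = 0.1366, y = 0.1893
  D: x = 0.2853, y = 0.1778
  E: x = 0.3373, y = 0.1400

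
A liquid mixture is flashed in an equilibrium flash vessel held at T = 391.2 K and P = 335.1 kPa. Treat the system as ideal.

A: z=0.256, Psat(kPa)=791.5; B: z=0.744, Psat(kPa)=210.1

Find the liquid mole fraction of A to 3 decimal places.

x_A = 0.215

Raoult's law: Kᵢ = Pᵢˢᵃᵗ/P = Pᵢˢᵃᵗ/335.1.
  K_A = 791.5/335.1 = 2.36198, K_B = 210.1/335.1 = 0.62698
Material balance + equilibrium reduce to Σ zᵢ(Kᵢ−1)/(1+ψ(Kᵢ−1)) = 0.
Check two-phase: ΣzᵢKᵢ = 1.071 > 1 and Σzᵢ/Kᵢ = 1.295 > 1, so g(0) = 0.071 > 0 and g(1) = -0.295 < 0.
Binary case is linear: z₁(K₁−1)(1+ψ(K₂−1)) + z₂(K₂−1)(1+ψ(K₁−1)) = 0
⇒ ψ = [z₁(K₁−1)+z₂(K₂−1)] / [−(K₁−1)(K₂−1)] = 0.0711/0.5081 = 0.140
Compositions from xᵢ = zᵢ/(1+ψ(Kᵢ−1)), yᵢ = Kᵢxᵢ:
  A: x = 0.215, y = 0.508
  B: x = 0.785, y = 0.492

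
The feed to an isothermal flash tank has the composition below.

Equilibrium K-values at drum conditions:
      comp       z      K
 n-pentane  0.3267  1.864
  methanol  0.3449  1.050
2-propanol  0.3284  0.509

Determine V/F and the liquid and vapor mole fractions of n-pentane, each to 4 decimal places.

V/F = 0.5009, x_n-pentane = 0.2280, y_n-pentane = 0.4250

Material balance + equilibrium reduce to Σ zᵢ(Kᵢ−1)/(1+V/F(Kᵢ−1)) = 0.
Check two-phase: ΣzᵢKᵢ = 1.1383 > 1 and Σzᵢ/Kᵢ = 1.1489 > 1, so g(0) = 0.1383 > 0 and g(1) = -0.1489 < 0.
Newton iteration, V/F⁰ = 0.66:
  V/F = 0.6600: g = -0.04209, g' = -0.2730 → V/F = 0.5058
  V/F = 0.5058: g = -0.00128, g' = -0.2591 → V/F = 0.5009
Converged at V/F = 0.5009.
Compositions from xᵢ = zᵢ/(1+V/F(Kᵢ−1)), yᵢ = Kᵢxᵢ:
  n-pentane: x = 0.2280, y = 0.4250
  methanol: x = 0.3365, y = 0.3533
  2-propanol: x = 0.4355, y = 0.2217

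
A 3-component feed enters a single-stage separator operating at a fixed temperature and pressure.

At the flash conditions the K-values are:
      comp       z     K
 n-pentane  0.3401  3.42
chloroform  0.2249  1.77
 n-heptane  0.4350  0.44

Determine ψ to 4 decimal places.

Rachford–Rice: g(ψ) = Σ zᵢ(Kᵢ−1)/(1+ψ(Kᵢ−1)) = 0.
Feasibility: ΣzᵢKᵢ = 1.7526, Σzᵢ/Kᵢ = 1.2151 — both > 1, two phases present.
Iterate (Newton) starting at ψ = 0.5:
  ψ = 0.5000: g = 0.15912, g' = -0.7405 → ψ = 0.7149
  ψ = 0.7149: g = 0.00694, g' = -0.7021 → ψ = 0.7248
Converged at ψ = 0.7248.

ψ = 0.7248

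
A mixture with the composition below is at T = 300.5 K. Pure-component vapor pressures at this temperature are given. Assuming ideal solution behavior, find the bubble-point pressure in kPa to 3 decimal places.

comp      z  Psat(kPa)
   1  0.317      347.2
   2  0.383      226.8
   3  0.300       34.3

Pbub = 207.217 kPa

At the bubble point ψ → 0, so ΣzᵢKᵢ = 1 with Kᵢ = Pᵢˢᵃᵗ/P ⇒ P = ΣzᵢPᵢˢᵃᵗ.
P = 0.317·347.2 + 0.383·226.8 + 0.300·34.3 = 207.217 kPa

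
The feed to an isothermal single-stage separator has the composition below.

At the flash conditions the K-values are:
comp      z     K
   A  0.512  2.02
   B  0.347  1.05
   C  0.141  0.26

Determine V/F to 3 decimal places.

Material balance + equilibrium reduce to Σ zᵢ(Kᵢ−1)/(1+V/F(Kᵢ−1)) = 0.
g(0) = ΣzᵢKᵢ − 1 = 0.435 and g(1) = 1 − Σzᵢ/Kᵢ = -0.126, so a root lies in (0, 1).
Newton–Raphson from V/F = 0.58:
  V/F = 0.580: g = 0.1622, g' = -0.448 → V/F = 0.942
  V/F = 0.942: g = -0.0615, g' = -0.981 → V/F = 0.879
  V/F = 0.879: g = -0.0067, g' = -0.781 → V/F = 0.871
Converged at V/F = 0.871.

V/F = 0.871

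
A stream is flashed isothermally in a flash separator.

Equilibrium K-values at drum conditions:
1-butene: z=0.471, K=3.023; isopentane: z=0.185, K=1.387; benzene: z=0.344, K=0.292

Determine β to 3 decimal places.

β = 0.668

Material balance + equilibrium reduce to Σ zᵢ(Kᵢ−1)/(1+β(Kᵢ−1)) = 0.
Check two-phase: ΣzᵢKᵢ = 1.781 > 1 and Σzᵢ/Kᵢ = 1.467 > 1, so g(0) = 0.781 > 0 and g(1) = -0.467 < 0.
Newton iteration, β⁰ = 0.53:
  β = 0.530: g = 0.1294, g' = -0.910 → β = 0.672
  β = 0.672: g = -0.0042, g' = -0.991 → β = 0.668
Converged at β = 0.668.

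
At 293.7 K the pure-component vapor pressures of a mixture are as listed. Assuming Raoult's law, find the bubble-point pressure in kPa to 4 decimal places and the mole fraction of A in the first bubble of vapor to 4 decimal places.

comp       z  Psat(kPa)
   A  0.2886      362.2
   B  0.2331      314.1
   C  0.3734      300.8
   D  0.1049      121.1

Pbub = 302.7697 kPa, y_A = 0.3452

At the bubble point ψ → 0, so ΣzᵢKᵢ = 1 with Kᵢ = Pᵢˢᵃᵗ/P ⇒ P = ΣzᵢPᵢˢᵃᵗ.
P = 0.2886·362.2 + 0.2331·314.1 + 0.3734·300.8 + 0.1049·121.1 = 302.7697 kPa
yᵢ = zᵢPᵢˢᵃᵗ/P ⇒ y_A = 0.2886·362.2/302.7697 = 0.3452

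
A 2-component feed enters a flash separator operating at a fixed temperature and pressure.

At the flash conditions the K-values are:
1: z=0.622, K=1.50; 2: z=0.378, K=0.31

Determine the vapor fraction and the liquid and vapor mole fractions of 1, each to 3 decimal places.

ψ = 0.145, x_1 = 0.580, y_1 = 0.870

Binary case is linear: z₁(K₁−1)(1+ψ(K₂−1)) + z₂(K₂−1)(1+ψ(K₁−1)) = 0
⇒ ψ = [z₁(K₁−1)+z₂(K₂−1)] / [−(K₁−1)(K₂−1)] = 0.0502/0.3450 = 0.145
Compositions from xᵢ = zᵢ/(1+ψ(Kᵢ−1)), yᵢ = Kᵢxᵢ:
  1: x = 0.580, y = 0.870
  2: x = 0.420, y = 0.130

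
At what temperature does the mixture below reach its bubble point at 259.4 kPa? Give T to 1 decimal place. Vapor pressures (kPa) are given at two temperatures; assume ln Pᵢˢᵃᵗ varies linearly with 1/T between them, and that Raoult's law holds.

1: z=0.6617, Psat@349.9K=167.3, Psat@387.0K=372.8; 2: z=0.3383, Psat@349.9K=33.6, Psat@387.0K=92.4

T = 383.6 K

Bubble-point temperature: ΣzᵢPᵢˢᵃᵗ(T) = P. Interpolate ln Pᵢˢᵃᵗ = aᵢ + bᵢ/T.
  T = 349.9 K: ΣzᵢPᵢˢᵃᵗ = 122.07 kPa
  T = 387.0 K: ΣzᵢPᵢˢᵃᵗ = 277.94 kPa
  T = 368.4 K: ΣzᵢPᵢˢᵃᵗ = 187.75 kPa
  T = 377.7 K: ΣzᵢPᵢˢᵃᵗ = 229.51 kPa
  T = 382.4 K: ΣzᵢPᵢˢᵃᵗ = 253.12 kPa
  T = 384.7 K: ΣzᵢPᵢˢᵃᵗ = 265.31 kPa
Interpolating between 382.4 K and 384.7 K gives T ≈ 383.6 K.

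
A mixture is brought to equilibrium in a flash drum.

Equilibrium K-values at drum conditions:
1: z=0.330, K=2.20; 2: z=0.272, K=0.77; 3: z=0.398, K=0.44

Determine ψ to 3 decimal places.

ψ = 0.206

Material balance + equilibrium reduce to Σ zᵢ(Kᵢ−1)/(1+ψ(Kᵢ−1)) = 0.
Check two-phase: ΣzᵢKᵢ = 1.111 > 1 and Σzᵢ/Kᵢ = 1.408 > 1, so g(0) = 0.111 > 0 and g(1) = -0.408 < 0.
Newton–Raphson from ψ = 0.36:
  ψ = 0.360: g = -0.0708, g' = -0.445 → ψ = 0.201
  ψ = 0.201: g = 0.0024, g' = -0.483 → ψ = 0.206
Converged at ψ = 0.206.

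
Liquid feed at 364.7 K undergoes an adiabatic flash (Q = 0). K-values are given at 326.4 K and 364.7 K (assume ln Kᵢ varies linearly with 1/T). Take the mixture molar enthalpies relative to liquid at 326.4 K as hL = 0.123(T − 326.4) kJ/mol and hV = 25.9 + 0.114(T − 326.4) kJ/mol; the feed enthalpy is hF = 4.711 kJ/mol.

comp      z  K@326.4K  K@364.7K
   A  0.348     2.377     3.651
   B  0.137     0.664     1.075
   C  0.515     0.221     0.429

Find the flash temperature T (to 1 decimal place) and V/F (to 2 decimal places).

Adiabatic flash: solve Rachford–Rice at each trial T, then check hF = ψ·hV(T) + (1−ψ)·hL(T).
  T = 326.4 K: K = (2.377, 0.664, 0.221), RR gives ψ = 0.033, H_out = 0.856 kJ/mol
  T = 364.7 K: K = (3.651, 1.075, 0.429), RR gives ψ = 0.494, H_out = 17.327 kJ/mol
  T = 345.5 K: K = (2.979, 0.856, 0.313), RR gives ψ = 0.264, H_out = 9.140 kJ/mol
  T = 335.9 K: K = (2.668, 0.756, 0.264), RR gives ψ = 0.154, H_out = 5.139 kJ/mol
  T = 331.1 K: K = (2.519, 0.709, 0.242), RR gives ψ = 0.095, H_out = 3.036 kJ/mol
  T = 333.5 K: K = (2.593, 0.732, 0.253), RR gives ψ = 0.125, H_out = 4.100 kJ/mol
Linear interpolation between T = 333.5 (H_out = 4.100) and T = 335.9 (H_out = 5.139) on hF = 4.711 gives T ≈ 334.9 K, at which ψ = 0.14.

T = 334.9 K, V/F = 0.14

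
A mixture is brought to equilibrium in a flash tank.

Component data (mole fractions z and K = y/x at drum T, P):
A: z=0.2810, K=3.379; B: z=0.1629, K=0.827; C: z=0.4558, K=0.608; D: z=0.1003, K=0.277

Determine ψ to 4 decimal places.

Material balance + equilibrium reduce to Σ zᵢ(Kᵢ−1)/(1+ψ(Kᵢ−1)) = 0.
g(0) = ΣzᵢKᵢ − 1 = 0.3891 and g(1) = 1 − Σzᵢ/Kᵢ = -0.3919, so a root lies in (0, 1).
Iterate (Newton) starting at ψ = 0.5:
  ψ = 0.5000: g = -0.06133, g' = -0.5745 → ψ = 0.3932
  ψ = 0.3932: g = 0.00258, g' = -0.6304 → ψ = 0.3973
Converged at ψ = 0.3974.

ψ = 0.3974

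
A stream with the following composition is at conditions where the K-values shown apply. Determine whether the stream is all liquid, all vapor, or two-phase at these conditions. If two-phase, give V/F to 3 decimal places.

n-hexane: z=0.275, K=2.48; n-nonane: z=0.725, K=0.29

all liquid

ΣzᵢKᵢ = 0.892; Σzᵢ/Kᵢ = 2.611.
Since ΣzᵢKᵢ < 1 the mixture is below its bubble point — single liquid phase.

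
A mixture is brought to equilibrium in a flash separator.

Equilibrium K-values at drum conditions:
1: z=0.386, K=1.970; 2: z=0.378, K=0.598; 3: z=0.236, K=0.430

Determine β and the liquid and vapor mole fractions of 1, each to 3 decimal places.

Let β = V/F and solve Σ zᵢ(Kᵢ−1)/(1+β(Kᵢ−1)) = 0.
Check two-phase: ΣzᵢKᵢ = 1.088 > 1 and Σzᵢ/Kᵢ = 1.377 > 1, so g(0) = 0.088 > 0 and g(1) = -0.377 < 0.
Iterate (Newton) starting at β = 0.5:
  β = 0.500: g = -0.1262, g' = -0.410 → β = 0.192
Converged at β = 0.192.
Compositions from xᵢ = zᵢ/(1+β(Kᵢ−1)), yᵢ = Kᵢxᵢ:
  1: x = 0.325, y = 0.641
  2: x = 0.410, y = 0.245
  3: x = 0.265, y = 0.114

β = 0.192, x_1 = 0.325, y_1 = 0.641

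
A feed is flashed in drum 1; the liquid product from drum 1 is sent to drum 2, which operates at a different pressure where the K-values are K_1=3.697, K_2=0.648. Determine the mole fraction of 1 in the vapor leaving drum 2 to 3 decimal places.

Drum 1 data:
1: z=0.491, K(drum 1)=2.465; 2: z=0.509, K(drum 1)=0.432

y_1 (drum 2) = 0.427

Drum 1:
Let ψ₁ = V/F and solve Σ zᵢ(Kᵢ−1)/(1+ψ₁(Kᵢ−1)) = 0.
g(0) = ΣzᵢKᵢ − 1 = 0.430 and g(1) = 1 − Σzᵢ/Kᵢ = -0.377, so a root lies in (0, 1).
Binary case is linear: z₁(K₁−1)(1+ψ₁(K₂−1)) + z₂(K₂−1)(1+ψ₁(K₁−1)) = 0
⇒ ψ₁ = [z₁(K₁−1)+z₂(K₂−1)] / [−(K₁−1)(K₂−1)] = 0.4302/0.8321 = 0.517
Drum-1 compositions:
  1: x = 0.279, y = 0.689
  2: x = 0.721, y = 0.311
Drum-2 feed = drum-1 liquid: z₂ = (0.2794, 0.7206).
Drum 2:
Newton iteration, ψ₂⁰ = 0.5:
  ψ₂ = 0.500: g = 0.0130, g' = -0.500 → ψ₂ = 0.526
  ψ₂ = 0.526: g = 0.0002, g' = -0.482 → ψ₂ = 0.527
Converged at ψ₂ = 0.527.
  1: x = 0.115, y = 0.427
  2: x = 0.885, y = 0.573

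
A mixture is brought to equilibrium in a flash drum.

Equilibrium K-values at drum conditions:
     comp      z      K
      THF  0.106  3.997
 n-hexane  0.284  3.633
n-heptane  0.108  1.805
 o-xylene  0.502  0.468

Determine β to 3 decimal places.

Material balance + equilibrium reduce to Σ zᵢ(Kᵢ−1)/(1+β(Kᵢ−1)) = 0.
Check two-phase: ΣzᵢKᵢ = 1.885 > 1 and Σzᵢ/Kᵢ = 1.237 > 1, so g(0) = 0.885 > 0 and g(1) = -0.237 < 0.
Newton–Raphson from β = 0.5:
  β = 0.500: g = 0.1481, g' = -0.819 → β = 0.681
  β = 0.681: g = 0.0096, g' = -0.734 → β = 0.694
Converged at β = 0.694.

β = 0.694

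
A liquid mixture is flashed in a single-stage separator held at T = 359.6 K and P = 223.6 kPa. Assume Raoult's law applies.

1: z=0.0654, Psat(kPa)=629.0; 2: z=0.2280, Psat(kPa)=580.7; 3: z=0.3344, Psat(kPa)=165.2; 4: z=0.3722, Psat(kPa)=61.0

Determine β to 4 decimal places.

β = 0.1402

Raoult's law: Kᵢ = Pᵢˢᵃᵗ/P = Pᵢˢᵃᵗ/223.6.
  K_1 = 629.0/223.6 = 2.813059, K_2 = 580.7/223.6 = 2.597048, K_3 = 165.2/223.6 = 0.738819, K_4 = 61.0/223.6 = 0.272809
Material balance + equilibrium reduce to Σ zᵢ(Kᵢ−1)/(1+β(Kᵢ−1)) = 0.
Check two-phase: ΣzᵢKᵢ = 1.1247 > 1 and Σzᵢ/Kᵢ = 1.9280 > 1, so g(0) = 0.1247 > 0 and g(1) = -0.9280 < 0.
Iterate (Newton) starting at β = 0.58:
  β = 0.5800: g = -0.32419, g' = -0.8282 → β = 0.1885
  β = 0.1885: g = -0.03730, g' = -0.7525 → β = 0.1390
  β = 0.1390: g = 0.00099, g' = -0.7947 → β = 0.1402
Converged at β = 0.1402.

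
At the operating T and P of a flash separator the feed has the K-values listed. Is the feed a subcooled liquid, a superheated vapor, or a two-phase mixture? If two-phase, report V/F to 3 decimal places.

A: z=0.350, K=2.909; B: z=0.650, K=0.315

two-phase, V/F = 0.170

ΣzᵢKᵢ = 1.223; Σzᵢ/Kᵢ = 2.184.
Both exceed 1, so a two-phase solution exists.
Iterate (Newton) starting at ψ = 0.69:
  ψ = 0.690: g = -0.5560, g' = -1.334 → ψ = 0.273
  ψ = 0.273: g = -0.1087, g' = -1.012 → ψ = 0.166
  ψ = 0.166: g = 0.0051, g' = -1.124 → ψ = 0.170
Converged at ψ = 0.170.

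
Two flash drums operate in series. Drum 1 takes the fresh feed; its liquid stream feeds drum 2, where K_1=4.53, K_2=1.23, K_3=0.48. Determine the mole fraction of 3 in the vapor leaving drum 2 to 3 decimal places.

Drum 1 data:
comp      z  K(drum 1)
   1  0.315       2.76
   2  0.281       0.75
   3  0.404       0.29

Drum 1:
Rachford–Rice: g(ψ₁) = Σ zᵢ(Kᵢ−1)/(1+ψ₁(Kᵢ−1)) = 0.
Feasibility: ΣzᵢKᵢ = 1.197, Σzᵢ/Kᵢ = 1.882 — both > 1, two phases present.
Newton iteration, ψ₁⁰ = 0.5:
  ψ₁ = 0.500: g = -0.2301, g' = -0.789 → ψ₁ = 0.208
  ψ₁ = 0.208: g = -0.0050, g' = -0.823 → ψ₁ = 0.202
Converged at ψ₁ = 0.202.
Drum-1 compositions:
  1: x = 0.232, y = 0.641
  2: x = 0.296, y = 0.222
  3: x = 0.472, y = 0.137
Drum-2 feed = drum-1 liquid: z₂ = (0.2323, 0.2960, 0.4717).
Drum 2:
Material balance + equilibrium reduce to Σ zᵢ(Kᵢ−1)/(1+ψ₂(Kᵢ−1)) = 0.
g(0) = ΣzᵢKᵢ − 1 = 0.643 and g(1) = 1 − Σzᵢ/Kᵢ = -0.275, so a root lies in (0, 1).
Iterate (Newton) starting at ψ₂ = 0.57:
  ψ₂ = 0.570: g = -0.0162, g' = -0.589 → ψ₂ = 0.543
Converged at ψ₂ = 0.543.
  1: x = 0.080, y = 0.361
  2: x = 0.263, y = 0.324
  3: x = 0.657, y = 0.315

y_3 (drum 2) = 0.315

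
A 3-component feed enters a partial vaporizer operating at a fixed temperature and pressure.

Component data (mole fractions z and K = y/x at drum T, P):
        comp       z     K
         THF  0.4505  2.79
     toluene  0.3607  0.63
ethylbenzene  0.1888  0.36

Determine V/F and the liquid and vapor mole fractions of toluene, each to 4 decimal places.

V/F = 0.6340, x_toluene = 0.4713, y_toluene = 0.2969

Newton–Raphson from V/F = 0.5:
  V/F = 0.5000: g = 0.08409, g' = -0.6435 → V/F = 0.6307
  V/F = 0.6307: g = 0.00209, g' = -0.6199 → V/F = 0.6340
Converged at V/F = 0.6340.
Compositions from xᵢ = zᵢ/(1+V/F(Kᵢ−1)), yᵢ = Kᵢxᵢ:
  THF: x = 0.2110, y = 0.5887
  toluene: x = 0.4713, y = 0.2969
  ethylbenzene: x = 0.3177, y = 0.1144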